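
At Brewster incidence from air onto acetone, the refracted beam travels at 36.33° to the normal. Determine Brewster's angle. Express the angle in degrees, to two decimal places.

θ_B ≈ 53.67°

Brewster's condition makes the reflected and refracted beams perpendicular: θ_B + θ_t = 90°.
θ_B = 90° − 36.33° = 53.67°.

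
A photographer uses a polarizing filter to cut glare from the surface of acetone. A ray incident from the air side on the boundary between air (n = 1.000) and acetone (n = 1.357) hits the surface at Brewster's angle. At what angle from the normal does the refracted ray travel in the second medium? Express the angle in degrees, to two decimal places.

tan θ_B = n₂/n₁ = 1.357/1.000 = 1.3570, so θ_B = 53.61°.
Since θ_B + θ_t = 90° at Brewster incidence, θ_t = 90° − 53.61° = 36.39°.

θ_t ≈ 36.39°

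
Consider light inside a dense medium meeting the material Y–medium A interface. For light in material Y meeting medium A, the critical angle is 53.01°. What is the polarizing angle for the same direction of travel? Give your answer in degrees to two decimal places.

θ_B ≈ 38.62°

sin θ_c = n₂/n₁, so n₂/n₁ = sin 53.01° = 0.7987.
Brewster: tan θ_B = n₂/n₁ = 0.7987.
θ_B = arctan(0.7987) = 38.62°.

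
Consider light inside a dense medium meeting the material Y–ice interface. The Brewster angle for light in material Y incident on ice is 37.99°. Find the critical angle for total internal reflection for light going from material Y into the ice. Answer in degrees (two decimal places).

n₂/n₁ = tan 37.99° = 0.7810; the critical angle satisfies sin θ_c = n₂/n₁.
θ_c = arcsin(0.7810) = 51.35°.

θ_c ≈ 51.35°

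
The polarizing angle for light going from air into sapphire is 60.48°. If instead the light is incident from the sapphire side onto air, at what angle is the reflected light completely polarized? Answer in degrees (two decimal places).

θ_B' ≈ 29.52°

The two Brewster angles are complementary: θ_B' = 90° − θ_B = 90° − 60.48° = 29.52°.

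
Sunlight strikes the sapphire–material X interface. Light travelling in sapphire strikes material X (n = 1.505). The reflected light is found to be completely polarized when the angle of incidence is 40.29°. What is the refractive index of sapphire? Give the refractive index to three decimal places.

n ≈ 1.775

Full polarization of the reflected beam means tan θ_B = n₂/n₁, where n₁ is the incident medium (sapphire).
n₁ = n₂ / tan θ_B = 1.505 / tan 40.29° = 1.775.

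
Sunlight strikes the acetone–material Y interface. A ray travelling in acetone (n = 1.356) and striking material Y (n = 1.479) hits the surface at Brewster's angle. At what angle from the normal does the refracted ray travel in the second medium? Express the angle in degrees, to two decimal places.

θ_B = arctan(n₂/n₁) = arctan(1.479/1.356) = 47.48°.
Since θ_B + θ_t = 90° at Brewster incidence, θ_t = 90° − 47.48° = 42.52°.

θ_t ≈ 42.52°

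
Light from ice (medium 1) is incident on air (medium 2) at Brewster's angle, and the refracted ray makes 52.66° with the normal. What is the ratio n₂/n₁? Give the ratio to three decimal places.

θ_B + θ_t = 90°, so θ_B = 90° − 52.66° = 37.34°.
Then n₂/n₁ = tan θ_B = tan 37.34° = 0.763.

n₂/n₁ ≈ 0.763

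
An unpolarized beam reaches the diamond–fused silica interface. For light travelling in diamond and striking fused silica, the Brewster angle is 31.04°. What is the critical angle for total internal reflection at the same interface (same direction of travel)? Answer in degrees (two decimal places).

θ_c ≈ 37.00°

From Brewster, n₂/n₁ = tan θ_B = tan 31.04° = 0.6018.
Then sin θ_c = n₂/n₁ = 0.6018, so θ_c = arcsin 0.6018 = 37.00°.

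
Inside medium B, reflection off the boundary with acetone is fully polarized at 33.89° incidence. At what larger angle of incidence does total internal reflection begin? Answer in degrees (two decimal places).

n₂/n₁ = tan 33.89° = 0.6717; the critical angle satisfies sin θ_c = n₂/n₁.
θ_c = arcsin(0.6717) = 42.20°.

θ_c ≈ 42.20°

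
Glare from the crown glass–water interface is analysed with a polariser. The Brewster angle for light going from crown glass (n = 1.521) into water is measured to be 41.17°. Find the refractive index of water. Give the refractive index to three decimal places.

n ≈ 1.330

Full polarization of the reflected beam means tan θ_B = n₂/n₁, where n₁ is the incident medium (crown glass).
n₂ = n₁ tan θ_B = 1.521 × tan 41.17° = 1.330.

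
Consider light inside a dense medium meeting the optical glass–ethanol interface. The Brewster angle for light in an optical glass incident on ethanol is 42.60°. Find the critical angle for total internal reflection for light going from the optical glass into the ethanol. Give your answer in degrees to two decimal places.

θ_c ≈ 66.86°

tan θ_B = n₂/n₁ = tan 42.60° = 0.9195.
Total internal reflection: sin θ_c = n₂/n₁ = 0.9195.
θ_c = arcsin(0.9195) = 66.86°.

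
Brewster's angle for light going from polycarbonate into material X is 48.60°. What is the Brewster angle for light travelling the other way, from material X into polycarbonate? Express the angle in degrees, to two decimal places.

Reversing the direction swaps n₁ and n₂, so tan θ_B' = 1/tan θ_B and θ_B' = 90° − θ_B.
Hence θ_B' = 90° − 48.60° = 41.40°.

θ_B' ≈ 41.40°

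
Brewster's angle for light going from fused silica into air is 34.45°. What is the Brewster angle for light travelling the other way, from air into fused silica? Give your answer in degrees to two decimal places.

Reversing the direction swaps n₁ and n₂, so tan θ_B' = 1/tan θ_B and θ_B' = 90° − θ_B.
Hence θ_B' = 90° − 34.45° = 55.55°.

θ_B' ≈ 55.55°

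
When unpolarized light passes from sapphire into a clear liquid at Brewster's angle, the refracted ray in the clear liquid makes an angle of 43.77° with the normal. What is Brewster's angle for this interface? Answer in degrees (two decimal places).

θ_B ≈ 46.23°

At Brewster's angle the reflected and refracted rays are perpendicular, so θ_B + θ_t = 90°.
So θ_B = 90° − θ_t = 90° − 43.77° = 46.23°.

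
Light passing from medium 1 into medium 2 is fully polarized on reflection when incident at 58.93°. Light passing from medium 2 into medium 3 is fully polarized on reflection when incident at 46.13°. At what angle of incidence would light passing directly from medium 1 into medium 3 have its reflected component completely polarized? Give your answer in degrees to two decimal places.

θ_B ≈ 59.92°

Each Brewster angle gives a ratio: n₂/n₁ = tan 58.93° = 1.6597, n₃/n₂ = tan 46.13° = 1.0402.
Multiplying, n₃/n₁ = 1.6597 × 1.0402 = 1.7265, and θ_B(1→3) = arctan 1.7265 = 59.92°.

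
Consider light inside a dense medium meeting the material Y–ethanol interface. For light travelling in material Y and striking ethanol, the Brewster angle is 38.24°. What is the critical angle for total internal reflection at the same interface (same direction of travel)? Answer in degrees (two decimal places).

θ_c ≈ 52.00°

tan θ_B = n₂/n₁ = tan 38.24° = 0.7881.
Total internal reflection: sin θ_c = n₂/n₁ = 0.7881.
θ_c = arcsin(0.7881) = 52.00°.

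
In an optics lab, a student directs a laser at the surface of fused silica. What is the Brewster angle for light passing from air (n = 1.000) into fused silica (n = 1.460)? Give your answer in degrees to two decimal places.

The reflected p-component vanishes when tan θ_B = n₂/n₁.
tan θ_B = n₂/n₁ = 1.460/1.000 = 1.4600.
θ_B = arctan(1.4600) = 55.59°.

θ_B ≈ 55.59°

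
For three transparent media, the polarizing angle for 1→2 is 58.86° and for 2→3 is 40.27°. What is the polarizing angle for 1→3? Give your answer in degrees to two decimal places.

tan θ_B(1→2) = n₂/n₁ = tan 58.86° = 1.6551.
tan θ_B(2→3) = n₃/n₂ = tan 40.27° = 0.8472.
So n₃/n₁ = (n₂/n₁)(n₃/n₂) = 1.6551 × 0.8472 = 1.4021.
θ_B(1→3) = arctan(1.4021) = 54.50°.

θ_B ≈ 54.50°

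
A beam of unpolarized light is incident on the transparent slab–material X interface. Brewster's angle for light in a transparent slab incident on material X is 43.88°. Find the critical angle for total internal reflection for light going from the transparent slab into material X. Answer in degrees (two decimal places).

tan θ_B = n₂/n₁ = tan 43.88° = 0.9616.
Total internal reflection: sin θ_c = n₂/n₁ = 0.9616.
θ_c = arcsin(0.9616) = 74.08°.

θ_c ≈ 74.08°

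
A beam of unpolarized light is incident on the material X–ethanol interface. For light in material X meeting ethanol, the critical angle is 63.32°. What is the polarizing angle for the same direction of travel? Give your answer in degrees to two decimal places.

θ_B ≈ 41.78°

At the critical angle sin θ_c = n₂/n₁, giving n₂/n₁ = sin 63.32° = 0.8935.
Then tan θ_B = n₂/n₁ = 0.8935, so θ_B = arctan 0.8935 = 41.78°.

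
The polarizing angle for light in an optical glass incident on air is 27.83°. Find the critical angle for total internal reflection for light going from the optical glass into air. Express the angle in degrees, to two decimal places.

tan θ_B = n₂/n₁ = tan 27.83° = 0.5279.
Total internal reflection: sin θ_c = n₂/n₁ = 0.5279.
θ_c = arcsin(0.5279) = 31.86°.

θ_c ≈ 31.86°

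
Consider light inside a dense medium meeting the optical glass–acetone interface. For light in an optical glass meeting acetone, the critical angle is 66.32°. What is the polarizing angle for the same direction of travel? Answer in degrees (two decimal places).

θ_B ≈ 42.48°

n₂/n₁ = sin θ_c = sin 66.32° = 0.9158.
tan θ_B equals the same ratio, so θ_B = arctan(0.9158) = 42.48°.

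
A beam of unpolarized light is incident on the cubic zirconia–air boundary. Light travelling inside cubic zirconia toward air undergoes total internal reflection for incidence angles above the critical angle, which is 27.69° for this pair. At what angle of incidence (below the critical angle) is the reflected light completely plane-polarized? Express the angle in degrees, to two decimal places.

θ_B ≈ 24.92°

At the critical angle sin θ_c = n₂/n₁, giving n₂/n₁ = sin 27.69° = 0.4647.
Then tan θ_B = n₂/n₁ = 0.4647, so θ_B = arctan 0.4647 = 24.92°.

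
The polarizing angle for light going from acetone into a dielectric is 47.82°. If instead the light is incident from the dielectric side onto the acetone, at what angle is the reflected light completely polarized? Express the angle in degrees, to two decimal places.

θ_B' ≈ 42.18°

The two Brewster angles are complementary: θ_B' = 90° − θ_B = 90° − 47.82° = 42.18°.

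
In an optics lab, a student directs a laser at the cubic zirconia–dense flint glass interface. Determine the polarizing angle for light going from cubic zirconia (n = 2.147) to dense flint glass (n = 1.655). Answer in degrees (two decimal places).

At Brewster's angle the reflected and refracted rays are perpendicular, which with Snell's law gives tan θ_B = n₂/n₁.
tan θ_B = n₂/n₁ = 1.655/2.147 = 0.7708. Taking the arctangent, θ_B = 37.63°.

θ_B ≈ 37.63°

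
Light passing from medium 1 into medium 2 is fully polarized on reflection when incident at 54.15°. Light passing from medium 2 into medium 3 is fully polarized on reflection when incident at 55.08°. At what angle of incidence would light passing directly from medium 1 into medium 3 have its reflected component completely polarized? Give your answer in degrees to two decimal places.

tan θ_B(1→2) = n₂/n₁ = tan 54.15° = 1.3840.
tan θ_B(2→3) = n₃/n₂ = tan 55.08° = 1.4324.
So n₃/n₁ = (n₂/n₁)(n₃/n₂) = 1.3840 × 1.4324 = 1.9824.
θ_B(1→3) = arctan(1.9824) = 63.23°.

θ_B ≈ 63.23°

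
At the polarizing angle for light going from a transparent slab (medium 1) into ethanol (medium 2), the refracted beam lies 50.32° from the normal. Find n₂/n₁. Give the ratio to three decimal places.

n₂/n₁ ≈ 0.830

At Brewster incidence θ_B = 90° − θ_t = 90° − 50.32° = 39.68°.
Then n₂/n₁ = tan θ_B = tan 39.68° = 0.830.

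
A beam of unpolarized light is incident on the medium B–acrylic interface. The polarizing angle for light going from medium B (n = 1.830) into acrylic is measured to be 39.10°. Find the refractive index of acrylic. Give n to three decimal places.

Brewster's law: tan θ_B = n₂/n₁ (light incident in medium B, refracted into acrylic).
n₂ = n₁ tan θ_B = 1.830 × tan 39.10° = 1.487.

n ≈ 1.487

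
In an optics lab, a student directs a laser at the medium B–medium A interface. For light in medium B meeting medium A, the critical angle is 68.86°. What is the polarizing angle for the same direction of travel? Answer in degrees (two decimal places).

n₂/n₁ = sin θ_c = sin 68.86° = 0.9327.
tan θ_B equals the same ratio, so θ_B = arctan(0.9327) = 43.01°.

θ_B ≈ 43.01°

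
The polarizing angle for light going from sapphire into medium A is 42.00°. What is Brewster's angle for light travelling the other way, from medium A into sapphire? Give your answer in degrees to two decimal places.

The two Brewster angles are complementary: θ_B' = 90° − θ_B = 90° − 42.00° = 48.00°.

θ_B' ≈ 48.00°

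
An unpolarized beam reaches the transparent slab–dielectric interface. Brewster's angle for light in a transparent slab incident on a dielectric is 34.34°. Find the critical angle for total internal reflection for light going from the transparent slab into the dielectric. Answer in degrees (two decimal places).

θ_c ≈ 43.09°

n₂/n₁ = tan 34.34° = 0.6832; the critical angle satisfies sin θ_c = n₂/n₁.
θ_c = arcsin(0.6832) = 43.09°.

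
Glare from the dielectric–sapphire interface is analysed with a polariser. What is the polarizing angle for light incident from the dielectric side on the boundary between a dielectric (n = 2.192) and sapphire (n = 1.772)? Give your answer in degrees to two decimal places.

tan θ_B = n₂/n₁ = 1.772/2.192 = 0.8084. Taking the arctangent, θ_B = 38.95°.

θ_B ≈ 38.95°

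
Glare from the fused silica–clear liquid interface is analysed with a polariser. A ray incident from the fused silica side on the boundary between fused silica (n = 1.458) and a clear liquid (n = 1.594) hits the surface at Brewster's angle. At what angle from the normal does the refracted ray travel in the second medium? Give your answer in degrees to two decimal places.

θ_B = arctan(n₂/n₁) = arctan(1.594/1.458) = 47.55°.
At Brewster's angle the reflected and refracted rays are perpendicular, so θ_t = 90° − θ_B = 90° − 47.55° = 42.45°.

θ_t ≈ 42.45°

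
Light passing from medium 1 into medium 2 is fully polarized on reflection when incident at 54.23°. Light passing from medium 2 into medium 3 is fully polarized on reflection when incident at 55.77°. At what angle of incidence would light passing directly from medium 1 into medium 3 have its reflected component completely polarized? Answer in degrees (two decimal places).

θ_B ≈ 63.89°

tan θ_B(1→2) = n₂/n₁ = tan 54.23° = 1.3881.
tan θ_B(2→3) = n₃/n₂ = tan 55.77° = 1.4698.
n₃/n₁ = 2.0402. Then tan θ_B(1→3) = n₃/n₁, so θ_B(1→3) = arctan(2.0402) = 63.89°.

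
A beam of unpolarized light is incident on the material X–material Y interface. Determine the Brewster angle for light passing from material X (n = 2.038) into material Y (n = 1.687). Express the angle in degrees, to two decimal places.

At Brewster's angle the reflected and refracted rays are perpendicular, which with Snell's law gives tan θ_B = n₂/n₁.
Brewster's condition: tan θ_B = n₂/n₁ = 1.687/2.038 = 0.8278. Taking the arctangent, θ_B = 39.62°.

θ_B ≈ 39.62°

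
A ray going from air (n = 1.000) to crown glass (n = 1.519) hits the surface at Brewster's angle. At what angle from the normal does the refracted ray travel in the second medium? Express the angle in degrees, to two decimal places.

θ_t ≈ 33.36°

tan θ_B = n₂/n₁ = 1.519/1.000 = 1.5190, so θ_B = 56.64°.
Since θ_B + θ_t = 90° at Brewster incidence, θ_t = 90° − 56.64° = 33.36°.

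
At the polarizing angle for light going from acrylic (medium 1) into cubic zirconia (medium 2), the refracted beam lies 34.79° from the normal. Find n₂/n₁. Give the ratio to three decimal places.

θ_B + θ_t = 90°, so θ_B = 90° − 34.79° = 55.21°.
tan θ_B = n₂/n₁, so n₂/n₁ = tan 55.21° = 1.439.

n₂/n₁ ≈ 1.439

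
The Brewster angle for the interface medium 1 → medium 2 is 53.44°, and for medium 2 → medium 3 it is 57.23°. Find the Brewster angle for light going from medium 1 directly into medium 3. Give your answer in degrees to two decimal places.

tan θ_B(1→2) = n₂/n₁ = tan 53.44° = 1.3485.
tan θ_B(2→3) = n₃/n₂ = tan 57.23° = 1.5535.
n₃/n₁ = 2.0948. Then tan θ_B(1→3) = n₃/n₁, so θ_B(1→3) = arctan(2.0948) = 64.48°.

θ_B ≈ 64.48°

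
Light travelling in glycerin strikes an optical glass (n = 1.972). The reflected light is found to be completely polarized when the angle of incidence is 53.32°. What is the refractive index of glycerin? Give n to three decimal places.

Brewster's law: tan θ_B = n₂/n₁ (light incident in glycerin, refracted into an optical glass).
n₁ = n₂ / tan θ_B = 1.972 / tan 53.32° = 1.469.

n ≈ 1.469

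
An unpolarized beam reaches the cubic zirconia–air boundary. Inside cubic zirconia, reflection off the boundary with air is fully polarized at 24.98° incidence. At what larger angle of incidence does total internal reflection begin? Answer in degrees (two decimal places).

n₂/n₁ = tan 24.98° = 0.4659; the critical angle satisfies sin θ_c = n₂/n₁.
θ_c = arcsin(0.4659) = 27.77°.

θ_c ≈ 27.77°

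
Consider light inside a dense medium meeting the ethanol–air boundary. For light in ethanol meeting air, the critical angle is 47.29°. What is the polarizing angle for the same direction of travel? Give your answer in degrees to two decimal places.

sin θ_c = n₂/n₁, so n₂/n₁ = sin 47.29° = 0.7348.
Brewster: tan θ_B = n₂/n₁ = 0.7348.
θ_B = arctan(0.7348) = 36.31°.

θ_B ≈ 36.31°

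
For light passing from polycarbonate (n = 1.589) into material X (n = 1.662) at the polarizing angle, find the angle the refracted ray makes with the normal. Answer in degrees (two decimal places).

θ_t ≈ 43.71°

θ_B = arctan(n₂/n₁) = arctan(1.662/1.589) = 46.29°.
The refracted ray is perpendicular to the reflected ray, so θ_t = 90° − θ_B = 43.71°.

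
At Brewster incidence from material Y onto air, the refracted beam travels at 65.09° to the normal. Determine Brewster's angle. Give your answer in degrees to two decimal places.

Since the reflected and refracted rays are at right angles at the polarizing angle, θ_B + θ_t = 90°.
θ_B = 90° − 65.09° = 24.91°.

θ_B ≈ 24.91°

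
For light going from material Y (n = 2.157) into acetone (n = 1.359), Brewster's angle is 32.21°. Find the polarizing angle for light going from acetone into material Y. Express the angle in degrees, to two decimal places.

Reversing the direction swaps n₁ and n₂, so tan θ_B' = 1/tan θ_B and θ_B' = 90° − θ_B.
Hence θ_B' = 90° − 32.21° = 57.79°.

θ_B' ≈ 57.79°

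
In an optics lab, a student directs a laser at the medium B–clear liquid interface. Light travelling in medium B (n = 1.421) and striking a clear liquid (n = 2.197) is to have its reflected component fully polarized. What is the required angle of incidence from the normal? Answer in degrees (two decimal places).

At Brewster's angle the reflected and refracted rays are perpendicular, which with Snell's law gives tan θ_B = n₂/n₁.
Brewster's condition: tan θ_B = n₂/n₁ = 2.197/1.421 = 1.5461.
So θ_B = arctan 1.5461 = 57.11°.

θ_B ≈ 57.11°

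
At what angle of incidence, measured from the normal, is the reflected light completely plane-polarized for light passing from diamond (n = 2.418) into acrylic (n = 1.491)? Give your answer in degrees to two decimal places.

Brewster's condition: tan θ_B = n₂/n₁ = 1.491/2.418 = 0.6166.
So θ_B = arctan 0.6166 = 31.66°.

θ_B ≈ 31.66°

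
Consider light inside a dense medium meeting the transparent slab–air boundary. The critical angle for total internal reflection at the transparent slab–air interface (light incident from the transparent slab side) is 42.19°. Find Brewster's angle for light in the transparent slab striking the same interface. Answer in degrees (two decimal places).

At the critical angle sin θ_c = n₂/n₁, giving n₂/n₁ = sin 42.19° = 0.6716.
Then tan θ_B = n₂/n₁ = 0.6716, so θ_B = arctan 0.6716 = 33.88°.

θ_B ≈ 33.88°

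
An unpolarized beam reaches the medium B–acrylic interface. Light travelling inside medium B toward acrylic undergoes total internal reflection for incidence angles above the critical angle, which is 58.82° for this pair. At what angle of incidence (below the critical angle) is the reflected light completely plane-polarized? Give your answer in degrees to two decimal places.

θ_B ≈ 40.55°

n₂/n₁ = sin θ_c = sin 58.82° = 0.8555.
tan θ_B equals the same ratio, so θ_B = arctan(0.8555) = 40.55°.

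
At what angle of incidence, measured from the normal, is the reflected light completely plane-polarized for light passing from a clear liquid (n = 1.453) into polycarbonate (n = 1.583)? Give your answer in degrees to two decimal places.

At Brewster's angle the reflected and refracted rays are perpendicular, which with Snell's law gives tan θ_B = n₂/n₁.
Brewster's condition: tan θ_B = n₂/n₁ = 1.583/1.453 = 1.0895.
θ_B = arctan(1.0895) = 47.45°.

θ_B ≈ 47.45°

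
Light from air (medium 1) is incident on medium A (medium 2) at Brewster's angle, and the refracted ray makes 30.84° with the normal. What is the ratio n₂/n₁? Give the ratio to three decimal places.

n₂/n₁ ≈ 1.675

θ_B + θ_t = 90°, so θ_B = 90° − 30.84° = 59.16°.
Then n₂/n₁ = tan θ_B = tan 59.16° = 1.675.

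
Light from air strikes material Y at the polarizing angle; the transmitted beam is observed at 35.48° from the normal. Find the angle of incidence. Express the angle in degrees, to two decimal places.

θ_B ≈ 54.52°

Brewster's condition makes the reflected and refracted beams perpendicular: θ_B + θ_t = 90°.
So θ_B = 90° − θ_t = 90° − 35.48° = 54.52°.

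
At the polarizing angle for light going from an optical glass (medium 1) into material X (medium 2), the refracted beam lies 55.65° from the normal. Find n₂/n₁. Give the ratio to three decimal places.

At Brewster incidence θ_B = 90° − θ_t = 90° − 55.65° = 34.35°.
tan θ_B = n₂/n₁, so n₂/n₁ = tan 34.35° = 0.683.

n₂/n₁ ≈ 0.683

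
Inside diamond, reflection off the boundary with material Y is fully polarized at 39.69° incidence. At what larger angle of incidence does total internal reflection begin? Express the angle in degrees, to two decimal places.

θ_c ≈ 56.09°

tan θ_B = n₂/n₁ = tan 39.69° = 0.8299.
Total internal reflection: sin θ_c = n₂/n₁ = 0.8299.
θ_c = arcsin(0.8299) = 56.09°.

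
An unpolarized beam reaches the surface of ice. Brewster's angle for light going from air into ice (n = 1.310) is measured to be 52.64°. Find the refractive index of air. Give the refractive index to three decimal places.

n ≈ 1.000

At Brewster's angle, tan θ_B = n₂/n₁ with n₁ on the incident side (air) and n₂ on the transmitted side (ice).
n₁ = n₂ / tan θ_B = 1.310 / tan 52.64° = 1.000.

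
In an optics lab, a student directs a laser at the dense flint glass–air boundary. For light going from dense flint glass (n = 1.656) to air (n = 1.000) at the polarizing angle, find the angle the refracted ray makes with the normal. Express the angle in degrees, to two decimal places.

θ_t ≈ 58.87°

tan θ_B = n₂/n₁ = 1.000/1.656 = 0.6039, so θ_B = 31.13°.
The refracted ray is perpendicular to the reflected ray, so θ_t = 90° − θ_B = 58.87°.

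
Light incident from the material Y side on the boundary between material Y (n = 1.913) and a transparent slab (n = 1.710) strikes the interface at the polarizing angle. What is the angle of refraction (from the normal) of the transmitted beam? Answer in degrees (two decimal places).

θ_t ≈ 48.21°

tan θ_B = n₂/n₁ = 1.710/1.913 = 0.8939, so θ_B = 41.79°.
The refracted ray is perpendicular to the reflected ray, so θ_t = 90° − θ_B = 48.21°.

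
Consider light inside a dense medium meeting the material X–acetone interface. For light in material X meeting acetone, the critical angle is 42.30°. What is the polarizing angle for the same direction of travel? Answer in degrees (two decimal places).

n₂/n₁ = sin θ_c = sin 42.30° = 0.6730.
tan θ_B equals the same ratio, so θ_B = arctan(0.6730) = 33.94°.

θ_B ≈ 33.94°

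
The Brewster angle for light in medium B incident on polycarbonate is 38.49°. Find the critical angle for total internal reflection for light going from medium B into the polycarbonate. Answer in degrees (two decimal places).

θ_c ≈ 52.67°

From Brewster, n₂/n₁ = tan θ_B = tan 38.49° = 0.7952.
Then sin θ_c = n₂/n₁ = 0.7952, so θ_c = arcsin 0.7952 = 52.67°.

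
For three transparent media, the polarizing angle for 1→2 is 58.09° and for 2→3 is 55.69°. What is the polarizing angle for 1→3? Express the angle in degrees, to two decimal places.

Each Brewster angle gives a ratio: n₂/n₁ = tan 58.09° = 1.6059, n₃/n₂ = tan 55.69° = 1.4654.
n₃/n₁ = 2.3533. Then tan θ_B(1→3) = n₃/n₁, so θ_B(1→3) = arctan(2.3533) = 66.98°.

θ_B ≈ 66.98°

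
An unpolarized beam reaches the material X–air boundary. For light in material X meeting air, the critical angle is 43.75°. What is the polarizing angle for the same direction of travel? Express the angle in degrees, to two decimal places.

n₂/n₁ = sin θ_c = sin 43.75° = 0.6915.
tan θ_B equals the same ratio, so θ_B = arctan(0.6915) = 34.66°.

θ_B ≈ 34.66°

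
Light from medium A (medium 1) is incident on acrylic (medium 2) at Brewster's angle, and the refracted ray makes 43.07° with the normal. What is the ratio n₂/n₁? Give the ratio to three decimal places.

n₂/n₁ ≈ 1.070

θ_B + θ_t = 90°, so θ_B = 90° − 43.07° = 46.93°.
Then n₂/n₁ = tan θ_B = tan 46.93° = 1.070.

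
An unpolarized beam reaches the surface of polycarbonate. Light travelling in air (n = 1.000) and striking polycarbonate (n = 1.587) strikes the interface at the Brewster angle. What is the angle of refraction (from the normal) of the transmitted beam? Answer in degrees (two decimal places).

tan θ_B = n₂/n₁ = 1.587/1.000 = 1.5870, so θ_B = 57.78°.
At Brewster's angle the reflected and refracted rays are perpendicular, so θ_t = 90° − θ_B = 90° − 57.78° = 32.22°.

θ_t ≈ 32.22°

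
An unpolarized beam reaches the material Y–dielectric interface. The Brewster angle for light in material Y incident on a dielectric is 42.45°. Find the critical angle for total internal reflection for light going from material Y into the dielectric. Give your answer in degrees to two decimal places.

θ_c ≈ 66.17°

tan θ_B = n₂/n₁ = tan 42.45° = 0.9147.
Total internal reflection: sin θ_c = n₂/n₁ = 0.9147.
θ_c = arcsin(0.9147) = 66.17°.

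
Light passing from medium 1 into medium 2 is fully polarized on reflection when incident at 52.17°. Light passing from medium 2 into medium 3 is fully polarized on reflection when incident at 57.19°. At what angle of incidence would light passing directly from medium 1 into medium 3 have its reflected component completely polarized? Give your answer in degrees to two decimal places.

θ_B ≈ 63.41°

n₂/n₁ = tan 52.17° = 1.2878 and n₃/n₂ = tan 57.19° = 1.5511.
So n₃/n₁ = (n₂/n₁)(n₃/n₂) = 1.2878 × 1.5511 = 1.9975.
θ_B(1→3) = arctan(1.9975) = 63.41°.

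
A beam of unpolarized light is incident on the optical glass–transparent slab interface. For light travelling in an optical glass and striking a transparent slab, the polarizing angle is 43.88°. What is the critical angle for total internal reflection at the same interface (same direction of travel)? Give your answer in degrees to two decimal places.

θ_c ≈ 74.08°

From Brewster, n₂/n₁ = tan θ_B = tan 43.88° = 0.9616.
Then sin θ_c = n₂/n₁ = 0.9616, so θ_c = arcsin 0.9616 = 74.08°.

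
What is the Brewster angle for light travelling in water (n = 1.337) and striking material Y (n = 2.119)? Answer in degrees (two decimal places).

θ_B ≈ 57.75°

tan θ_B = n₂/n₁ = 2.119/1.337 = 1.5849. Taking the arctangent, θ_B = 57.75°.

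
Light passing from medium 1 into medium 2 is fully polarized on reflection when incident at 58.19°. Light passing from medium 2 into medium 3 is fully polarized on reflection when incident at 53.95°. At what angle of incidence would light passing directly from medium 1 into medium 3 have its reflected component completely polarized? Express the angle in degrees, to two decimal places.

Each Brewster angle gives a ratio: n₂/n₁ = tan 58.19° = 1.6122, n₃/n₂ = tan 53.95° = 1.3739.
Multiplying, n₃/n₁ = 1.6122 × 1.3739 = 2.2149, and θ_B(1→3) = arctan 2.2149 = 65.70°.

θ_B ≈ 65.70°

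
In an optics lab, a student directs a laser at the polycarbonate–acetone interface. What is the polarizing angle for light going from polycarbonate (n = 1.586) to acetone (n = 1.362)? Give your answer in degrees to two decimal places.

θ_B ≈ 40.65°

tan θ_B = n₂/n₁ = 1.362/1.586 = 0.8588.
So θ_B = arctan 0.8588 = 40.65°.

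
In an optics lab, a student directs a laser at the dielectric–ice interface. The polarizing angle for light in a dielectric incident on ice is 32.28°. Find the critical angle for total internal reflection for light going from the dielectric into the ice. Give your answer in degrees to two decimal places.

n₂/n₁ = tan 32.28° = 0.6317; the critical angle satisfies sin θ_c = n₂/n₁.
θ_c = arcsin(0.6317) = 39.17°.

θ_c ≈ 39.17°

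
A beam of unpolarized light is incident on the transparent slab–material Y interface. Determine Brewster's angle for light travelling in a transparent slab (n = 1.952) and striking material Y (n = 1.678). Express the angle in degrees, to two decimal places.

θ_B ≈ 40.68°

At Brewster's angle the reflected and refracted rays are perpendicular, which with Snell's law gives tan θ_B = n₂/n₁.
Brewster's condition: tan θ_B = n₂/n₁ = 1.678/1.952 = 0.8596.
θ_B = arctan(0.8596) = 40.68°.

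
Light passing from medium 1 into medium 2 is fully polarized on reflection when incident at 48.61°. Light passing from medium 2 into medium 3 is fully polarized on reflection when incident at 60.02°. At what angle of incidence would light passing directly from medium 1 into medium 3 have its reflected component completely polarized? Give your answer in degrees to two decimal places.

Each Brewster angle gives a ratio: n₂/n₁ = tan 48.61° = 1.1347, n₃/n₂ = tan 60.02° = 1.7334.
So n₃/n₁ = (n₂/n₁)(n₃/n₂) = 1.1347 × 1.7334 = 1.9669.
θ_B(1→3) = arctan(1.9669) = 63.05°.

θ_B ≈ 63.05°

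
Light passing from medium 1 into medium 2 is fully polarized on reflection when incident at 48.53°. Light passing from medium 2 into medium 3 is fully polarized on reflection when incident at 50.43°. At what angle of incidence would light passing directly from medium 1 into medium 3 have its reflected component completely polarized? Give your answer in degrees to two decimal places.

θ_B ≈ 53.86°

Each Brewster angle gives a ratio: n₂/n₁ = tan 48.53° = 1.1315, n₃/n₂ = tan 50.43° = 1.2101.
n₃/n₁ = 1.3692. Then tan θ_B(1→3) = n₃/n₁, so θ_B(1→3) = arctan(1.3692) = 53.86°.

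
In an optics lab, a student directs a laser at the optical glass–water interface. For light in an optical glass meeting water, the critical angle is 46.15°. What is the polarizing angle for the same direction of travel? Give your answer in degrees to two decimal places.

sin θ_c = n₂/n₁, so n₂/n₁ = sin 46.15° = 0.7212.
Brewster: tan θ_B = n₂/n₁ = 0.7212.
θ_B = arctan(0.7212) = 35.80°.

θ_B ≈ 35.80°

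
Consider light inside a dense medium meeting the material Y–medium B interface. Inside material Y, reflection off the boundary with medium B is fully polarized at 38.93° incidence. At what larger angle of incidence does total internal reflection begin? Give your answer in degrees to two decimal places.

θ_c ≈ 53.88°

From Brewster, n₂/n₁ = tan θ_B = tan 38.93° = 0.8078.
Then sin θ_c = n₂/n₁ = 0.8078, so θ_c = arcsin 0.8078 = 53.88°.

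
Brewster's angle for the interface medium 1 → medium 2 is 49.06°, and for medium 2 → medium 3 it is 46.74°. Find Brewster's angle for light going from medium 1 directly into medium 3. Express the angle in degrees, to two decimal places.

θ_B ≈ 50.78°

Each Brewster angle gives a ratio: n₂/n₁ = tan 49.06° = 1.1528, n₃/n₂ = tan 46.74° = 1.0627.
n₃/n₁ = 1.2250. Then tan θ_B(1→3) = n₃/n₁, so θ_B(1→3) = arctan(1.2250) = 50.78°.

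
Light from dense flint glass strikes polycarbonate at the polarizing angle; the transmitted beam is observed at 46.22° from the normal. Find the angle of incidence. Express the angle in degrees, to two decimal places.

Since the reflected and refracted rays are at right angles at the polarizing angle, θ_B + θ_t = 90°.
So θ_B = 90° − θ_t = 90° − 46.22° = 43.78°.

θ_B ≈ 43.78°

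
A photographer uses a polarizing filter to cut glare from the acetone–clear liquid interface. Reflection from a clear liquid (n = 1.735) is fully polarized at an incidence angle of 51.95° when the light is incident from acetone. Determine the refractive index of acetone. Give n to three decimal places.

n ≈ 1.358

At the polarizing angle, tan θ_B = n₂/n₁ with n₁ on the incident side (acetone) and n₂ on the transmitted side (a clear liquid).
n₁ = n₂ / tan θ_B = 1.735 / tan 51.95° = 1.358.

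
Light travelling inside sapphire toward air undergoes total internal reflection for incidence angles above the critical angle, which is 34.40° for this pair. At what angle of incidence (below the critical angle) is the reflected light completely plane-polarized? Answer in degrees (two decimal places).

sin θ_c = n₂/n₁, so n₂/n₁ = sin 34.40° = 0.5650.
Brewster: tan θ_B = n₂/n₁ = 0.5650.
θ_B = arctan(0.5650) = 29.47°.

θ_B ≈ 29.47°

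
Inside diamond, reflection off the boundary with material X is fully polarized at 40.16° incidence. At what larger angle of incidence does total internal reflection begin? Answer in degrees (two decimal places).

n₂/n₁ = tan 40.16° = 0.8439; the critical angle satisfies sin θ_c = n₂/n₁.
θ_c = arcsin(0.8439) = 57.55°.

θ_c ≈ 57.55°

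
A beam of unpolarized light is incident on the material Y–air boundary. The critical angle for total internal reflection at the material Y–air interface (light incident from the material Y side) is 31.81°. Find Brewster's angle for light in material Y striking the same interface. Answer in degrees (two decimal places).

θ_B ≈ 27.79°

sin θ_c = n₂/n₁, so n₂/n₁ = sin 31.81° = 0.5271.
Brewster: tan θ_B = n₂/n₁ = 0.5271.
θ_B = arctan(0.5271) = 27.79°.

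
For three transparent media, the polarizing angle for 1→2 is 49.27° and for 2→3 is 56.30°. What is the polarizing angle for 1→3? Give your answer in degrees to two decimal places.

θ_B ≈ 60.13°

Each Brewster angle gives a ratio: n₂/n₁ = tan 49.27° = 1.1614, n₃/n₂ = tan 56.30° = 1.4994.
Multiplying, n₃/n₁ = 1.1614 × 1.4994 = 1.7414, and θ_B(1→3) = arctan 1.7414 = 60.13°.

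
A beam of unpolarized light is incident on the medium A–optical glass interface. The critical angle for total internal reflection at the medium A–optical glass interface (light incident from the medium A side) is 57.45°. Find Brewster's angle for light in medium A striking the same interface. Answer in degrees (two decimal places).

At the critical angle sin θ_c = n₂/n₁, giving n₂/n₁ = sin 57.45° = 0.8429.
Then tan θ_B = n₂/n₁ = 0.8429, so θ_B = arctan 0.8429 = 40.13°.

θ_B ≈ 40.13°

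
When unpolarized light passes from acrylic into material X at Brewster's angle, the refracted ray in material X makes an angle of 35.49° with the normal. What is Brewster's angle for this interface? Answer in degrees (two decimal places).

Since the reflected and refracted rays are at right angles at the polarizing angle, θ_B + θ_t = 90°.
So θ_B = 90° − θ_t = 90° − 35.49° = 54.51°.

θ_B ≈ 54.51°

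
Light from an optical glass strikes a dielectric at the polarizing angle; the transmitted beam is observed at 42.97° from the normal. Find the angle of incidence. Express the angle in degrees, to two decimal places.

θ_B ≈ 47.03°

Brewster's condition makes the reflected and refracted beams perpendicular: θ_B + θ_t = 90°.
θ_B = 90° − 42.97° = 47.03°.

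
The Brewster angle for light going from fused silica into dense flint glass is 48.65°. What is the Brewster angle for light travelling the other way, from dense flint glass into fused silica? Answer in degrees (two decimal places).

θ_B' ≈ 41.35°

The two Brewster angles are complementary: θ_B' = 90° − θ_B = 90° − 48.65° = 41.35°.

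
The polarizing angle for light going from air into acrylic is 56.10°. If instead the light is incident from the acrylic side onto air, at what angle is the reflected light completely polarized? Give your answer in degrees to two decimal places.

θ_B' ≈ 33.90°

tan θ_B' = n₁/n₂ = 1/tan θ_B, so θ_B' = 90° − θ_B.
θ_B' = 90° − 56.10° = 33.90°.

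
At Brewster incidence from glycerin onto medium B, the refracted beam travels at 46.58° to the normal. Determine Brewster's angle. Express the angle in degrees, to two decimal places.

θ_B ≈ 43.42°

Brewster's condition makes the reflected and refracted beams perpendicular: θ_B + θ_t = 90°.
So θ_B = 90° − θ_t = 90° − 46.58° = 43.42°.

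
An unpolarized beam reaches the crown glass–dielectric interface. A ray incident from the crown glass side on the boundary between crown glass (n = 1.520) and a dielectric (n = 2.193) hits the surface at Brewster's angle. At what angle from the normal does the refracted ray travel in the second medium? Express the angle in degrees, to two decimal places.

First find Brewster's angle: tan θ_B = 2.193/1.520 = 1.4428, giving θ_B = 55.27°.
The refracted ray is perpendicular to the reflected ray, so θ_t = 90° − θ_B = 34.73°.

θ_t ≈ 34.73°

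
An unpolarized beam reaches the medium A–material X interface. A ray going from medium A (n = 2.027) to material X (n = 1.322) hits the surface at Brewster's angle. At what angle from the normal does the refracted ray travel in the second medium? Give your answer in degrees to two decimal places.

θ_t ≈ 56.89°

θ_B = arctan(n₂/n₁) = arctan(1.322/2.027) = 33.11°.
The refracted ray is perpendicular to the reflected ray, so θ_t = 90° − θ_B = 56.89°.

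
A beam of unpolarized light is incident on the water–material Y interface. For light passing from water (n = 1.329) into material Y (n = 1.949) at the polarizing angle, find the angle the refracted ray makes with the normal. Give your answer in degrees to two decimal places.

First find Brewster's angle: tan θ_B = 1.949/1.329 = 1.4665, giving θ_B = 55.71°.
Since θ_B + θ_t = 90° at Brewster incidence, θ_t = 90° − 55.71° = 34.29°.

θ_t ≈ 34.29°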